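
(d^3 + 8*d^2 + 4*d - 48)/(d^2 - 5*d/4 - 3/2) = 4*(d^2 + 10*d + 24)/(4*d + 3)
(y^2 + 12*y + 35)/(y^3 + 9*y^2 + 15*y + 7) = (y + 5)/(y^2 + 2*y + 1)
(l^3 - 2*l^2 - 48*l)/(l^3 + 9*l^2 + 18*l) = (l - 8)/(l + 3)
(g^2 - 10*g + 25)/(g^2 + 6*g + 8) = (g^2 - 10*g + 25)/(g^2 + 6*g + 8)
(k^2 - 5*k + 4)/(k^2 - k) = (k - 4)/k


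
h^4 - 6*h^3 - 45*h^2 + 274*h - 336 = (h - 8)*(h - 3)*(h - 2)*(h + 7)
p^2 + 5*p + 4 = (p + 1)*(p + 4)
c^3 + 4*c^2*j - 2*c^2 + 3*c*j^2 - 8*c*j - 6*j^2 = (c - 2)*(c + j)*(c + 3*j)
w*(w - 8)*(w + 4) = w^3 - 4*w^2 - 32*w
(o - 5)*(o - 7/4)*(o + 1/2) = o^3 - 25*o^2/4 + 43*o/8 + 35/8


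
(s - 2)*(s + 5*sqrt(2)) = s^2 - 2*s + 5*sqrt(2)*s - 10*sqrt(2)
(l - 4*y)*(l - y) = l^2 - 5*l*y + 4*y^2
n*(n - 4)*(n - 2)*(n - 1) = n^4 - 7*n^3 + 14*n^2 - 8*n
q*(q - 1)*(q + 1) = q^3 - q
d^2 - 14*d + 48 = (d - 8)*(d - 6)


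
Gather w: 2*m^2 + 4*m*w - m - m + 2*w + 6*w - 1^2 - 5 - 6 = 2*m^2 - 2*m + w*(4*m + 8) - 12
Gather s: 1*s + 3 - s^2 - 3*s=-s^2 - 2*s + 3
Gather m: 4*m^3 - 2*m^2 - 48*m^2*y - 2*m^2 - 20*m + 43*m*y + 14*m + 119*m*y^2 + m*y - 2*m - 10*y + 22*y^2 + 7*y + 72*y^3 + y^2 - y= 4*m^3 + m^2*(-48*y - 4) + m*(119*y^2 + 44*y - 8) + 72*y^3 + 23*y^2 - 4*y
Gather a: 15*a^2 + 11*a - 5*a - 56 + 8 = 15*a^2 + 6*a - 48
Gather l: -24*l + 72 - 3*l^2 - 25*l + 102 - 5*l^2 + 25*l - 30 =-8*l^2 - 24*l + 144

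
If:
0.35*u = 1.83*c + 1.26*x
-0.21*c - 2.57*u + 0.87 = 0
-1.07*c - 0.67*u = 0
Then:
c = -0.22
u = 0.36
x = 0.42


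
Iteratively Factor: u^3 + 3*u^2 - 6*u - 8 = (u + 4)*(u^2 - u - 2) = (u - 2)*(u + 4)*(u + 1)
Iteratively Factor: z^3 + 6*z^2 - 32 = (z + 4)*(z^2 + 2*z - 8) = (z - 2)*(z + 4)*(z + 4)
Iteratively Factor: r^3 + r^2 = (r)*(r^2 + r) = r*(r + 1)*(r)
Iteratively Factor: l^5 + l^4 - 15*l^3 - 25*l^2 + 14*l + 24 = (l + 2)*(l^4 - l^3 - 13*l^2 + l + 12) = (l - 4)*(l + 2)*(l^3 + 3*l^2 - l - 3) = (l - 4)*(l - 1)*(l + 2)*(l^2 + 4*l + 3) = (l - 4)*(l - 1)*(l + 1)*(l + 2)*(l + 3)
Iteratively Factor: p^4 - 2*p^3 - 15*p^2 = (p)*(p^3 - 2*p^2 - 15*p) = p*(p - 5)*(p^2 + 3*p) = p^2*(p - 5)*(p + 3)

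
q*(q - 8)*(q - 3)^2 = q^4 - 14*q^3 + 57*q^2 - 72*q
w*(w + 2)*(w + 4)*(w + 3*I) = w^4 + 6*w^3 + 3*I*w^3 + 8*w^2 + 18*I*w^2 + 24*I*w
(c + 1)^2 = c^2 + 2*c + 1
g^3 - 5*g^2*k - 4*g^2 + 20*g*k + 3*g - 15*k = (g - 3)*(g - 1)*(g - 5*k)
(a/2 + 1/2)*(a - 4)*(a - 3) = a^3/2 - 3*a^2 + 5*a/2 + 6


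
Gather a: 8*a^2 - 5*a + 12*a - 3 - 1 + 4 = 8*a^2 + 7*a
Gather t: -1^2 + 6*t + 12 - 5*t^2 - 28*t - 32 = -5*t^2 - 22*t - 21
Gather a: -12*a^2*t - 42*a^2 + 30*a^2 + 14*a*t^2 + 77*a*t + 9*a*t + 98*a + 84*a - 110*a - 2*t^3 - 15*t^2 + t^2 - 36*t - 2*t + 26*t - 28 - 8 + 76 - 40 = a^2*(-12*t - 12) + a*(14*t^2 + 86*t + 72) - 2*t^3 - 14*t^2 - 12*t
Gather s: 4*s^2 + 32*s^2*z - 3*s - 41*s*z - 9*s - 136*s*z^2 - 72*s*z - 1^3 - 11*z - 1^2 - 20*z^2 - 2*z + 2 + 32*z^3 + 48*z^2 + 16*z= s^2*(32*z + 4) + s*(-136*z^2 - 113*z - 12) + 32*z^3 + 28*z^2 + 3*z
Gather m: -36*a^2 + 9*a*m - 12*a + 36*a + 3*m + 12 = -36*a^2 + 24*a + m*(9*a + 3) + 12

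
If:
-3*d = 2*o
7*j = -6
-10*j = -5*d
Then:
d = -12/7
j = -6/7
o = 18/7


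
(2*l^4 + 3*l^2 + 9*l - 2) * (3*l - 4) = 6*l^5 - 8*l^4 + 9*l^3 + 15*l^2 - 42*l + 8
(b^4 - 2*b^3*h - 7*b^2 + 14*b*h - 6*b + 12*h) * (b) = b^5 - 2*b^4*h - 7*b^3 + 14*b^2*h - 6*b^2 + 12*b*h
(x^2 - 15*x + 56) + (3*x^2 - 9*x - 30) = 4*x^2 - 24*x + 26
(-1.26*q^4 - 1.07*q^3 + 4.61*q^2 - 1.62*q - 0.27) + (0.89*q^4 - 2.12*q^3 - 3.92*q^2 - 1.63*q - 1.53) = -0.37*q^4 - 3.19*q^3 + 0.69*q^2 - 3.25*q - 1.8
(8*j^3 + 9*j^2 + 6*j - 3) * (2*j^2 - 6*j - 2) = 16*j^5 - 30*j^4 - 58*j^3 - 60*j^2 + 6*j + 6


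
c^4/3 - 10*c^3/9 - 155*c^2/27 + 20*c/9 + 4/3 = (c/3 + 1)*(c - 6)*(c - 2/3)*(c + 1/3)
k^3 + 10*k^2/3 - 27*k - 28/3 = (k - 4)*(k + 1/3)*(k + 7)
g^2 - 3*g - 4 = (g - 4)*(g + 1)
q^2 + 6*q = q*(q + 6)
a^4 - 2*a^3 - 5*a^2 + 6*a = a*(a - 3)*(a - 1)*(a + 2)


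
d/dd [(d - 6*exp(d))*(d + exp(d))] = -5*d*exp(d) + 2*d - 12*exp(2*d) - 5*exp(d)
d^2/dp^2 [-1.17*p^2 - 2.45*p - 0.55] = -2.34000000000000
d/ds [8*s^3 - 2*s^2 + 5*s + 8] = 24*s^2 - 4*s + 5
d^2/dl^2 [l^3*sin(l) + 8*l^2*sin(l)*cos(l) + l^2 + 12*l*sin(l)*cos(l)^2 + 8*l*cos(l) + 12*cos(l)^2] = -l^3*sin(l) - 16*l^2*sin(2*l) + 6*l^2*cos(l) + 3*l*sin(l) - 27*l*sin(3*l) - 8*l*cos(l) + 32*l*cos(2*l) - 16*sin(l) + 8*sin(2*l) + 6*cos(l) - 24*cos(2*l) + 18*cos(3*l) + 2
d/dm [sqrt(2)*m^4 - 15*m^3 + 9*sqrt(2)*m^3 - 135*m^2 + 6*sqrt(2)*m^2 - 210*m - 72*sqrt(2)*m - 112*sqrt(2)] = 4*sqrt(2)*m^3 - 45*m^2 + 27*sqrt(2)*m^2 - 270*m + 12*sqrt(2)*m - 210 - 72*sqrt(2)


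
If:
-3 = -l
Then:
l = 3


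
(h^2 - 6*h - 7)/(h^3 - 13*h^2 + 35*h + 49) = 1/(h - 7)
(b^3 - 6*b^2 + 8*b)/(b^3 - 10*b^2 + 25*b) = (b^2 - 6*b + 8)/(b^2 - 10*b + 25)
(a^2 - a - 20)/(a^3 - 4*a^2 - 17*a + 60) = 1/(a - 3)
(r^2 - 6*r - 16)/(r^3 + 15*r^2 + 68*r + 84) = (r - 8)/(r^2 + 13*r + 42)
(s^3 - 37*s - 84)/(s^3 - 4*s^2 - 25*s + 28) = (s + 3)/(s - 1)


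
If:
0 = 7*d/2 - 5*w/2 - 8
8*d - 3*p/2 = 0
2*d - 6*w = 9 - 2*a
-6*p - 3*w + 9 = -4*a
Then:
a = -139/26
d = -1/13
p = -16/39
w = -43/13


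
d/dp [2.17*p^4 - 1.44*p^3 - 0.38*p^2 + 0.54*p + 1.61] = 8.68*p^3 - 4.32*p^2 - 0.76*p + 0.54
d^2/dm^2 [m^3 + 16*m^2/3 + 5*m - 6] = 6*m + 32/3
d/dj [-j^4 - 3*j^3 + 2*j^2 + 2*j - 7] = -4*j^3 - 9*j^2 + 4*j + 2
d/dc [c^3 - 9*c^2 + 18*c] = 3*c^2 - 18*c + 18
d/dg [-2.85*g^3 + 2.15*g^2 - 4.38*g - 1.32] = -8.55*g^2 + 4.3*g - 4.38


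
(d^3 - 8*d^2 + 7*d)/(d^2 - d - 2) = d*(-d^2 + 8*d - 7)/(-d^2 + d + 2)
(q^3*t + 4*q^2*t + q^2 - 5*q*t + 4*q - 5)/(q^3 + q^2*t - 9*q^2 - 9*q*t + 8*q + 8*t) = (q^2*t + 5*q*t + q + 5)/(q^2 + q*t - 8*q - 8*t)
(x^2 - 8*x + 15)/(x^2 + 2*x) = (x^2 - 8*x + 15)/(x*(x + 2))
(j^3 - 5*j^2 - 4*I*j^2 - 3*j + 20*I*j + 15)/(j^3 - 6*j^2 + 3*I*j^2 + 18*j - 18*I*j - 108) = (j^2 - j*(5 + I) + 5*I)/(j^2 + 6*j*(-1 + I) - 36*I)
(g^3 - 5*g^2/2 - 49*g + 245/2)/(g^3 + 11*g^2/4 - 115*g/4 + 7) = 2*(2*g^2 - 19*g + 35)/(4*g^2 - 17*g + 4)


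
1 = 1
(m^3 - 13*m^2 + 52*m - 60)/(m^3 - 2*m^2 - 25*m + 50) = (m - 6)/(m + 5)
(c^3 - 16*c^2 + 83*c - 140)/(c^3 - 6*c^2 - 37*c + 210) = (c - 4)/(c + 6)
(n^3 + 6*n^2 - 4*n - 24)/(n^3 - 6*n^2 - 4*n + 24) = (n + 6)/(n - 6)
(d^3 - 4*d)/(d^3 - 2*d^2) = (d + 2)/d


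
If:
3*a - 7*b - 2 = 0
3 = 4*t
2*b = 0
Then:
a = 2/3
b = 0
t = 3/4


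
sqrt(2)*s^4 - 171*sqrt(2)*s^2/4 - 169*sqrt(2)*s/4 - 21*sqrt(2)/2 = (s - 7)*(s + 1/2)*(s + 6)*(sqrt(2)*s + sqrt(2)/2)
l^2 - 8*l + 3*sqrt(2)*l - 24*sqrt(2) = (l - 8)*(l + 3*sqrt(2))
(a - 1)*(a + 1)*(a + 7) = a^3 + 7*a^2 - a - 7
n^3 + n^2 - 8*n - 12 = (n - 3)*(n + 2)^2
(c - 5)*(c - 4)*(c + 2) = c^3 - 7*c^2 + 2*c + 40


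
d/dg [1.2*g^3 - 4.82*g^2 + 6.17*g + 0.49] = 3.6*g^2 - 9.64*g + 6.17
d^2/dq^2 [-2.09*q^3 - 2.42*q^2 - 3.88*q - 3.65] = -12.54*q - 4.84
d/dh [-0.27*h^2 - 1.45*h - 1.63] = -0.54*h - 1.45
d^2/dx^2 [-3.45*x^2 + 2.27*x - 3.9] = -6.90000000000000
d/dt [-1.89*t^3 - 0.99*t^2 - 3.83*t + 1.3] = -5.67*t^2 - 1.98*t - 3.83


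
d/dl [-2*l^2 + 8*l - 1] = 8 - 4*l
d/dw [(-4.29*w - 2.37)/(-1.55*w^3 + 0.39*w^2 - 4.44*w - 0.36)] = (-13.299*w^3 - 9.3474*w^2 + 1.8486*w - 8.9784)/(2.4025*w^6 - 1.209*w^5 + 13.9161*w^4 - 2.3472*w^3 + 19.4328*w^2 + 3.1968*w + 0.1296)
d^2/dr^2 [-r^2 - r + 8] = -2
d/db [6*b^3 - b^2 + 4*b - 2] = 18*b^2 - 2*b + 4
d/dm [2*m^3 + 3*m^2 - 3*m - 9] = 6*m^2 + 6*m - 3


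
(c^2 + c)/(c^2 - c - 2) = c/(c - 2)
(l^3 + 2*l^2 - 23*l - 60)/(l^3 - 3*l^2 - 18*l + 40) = (l + 3)/(l - 2)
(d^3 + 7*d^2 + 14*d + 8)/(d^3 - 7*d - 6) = (d + 4)/(d - 3)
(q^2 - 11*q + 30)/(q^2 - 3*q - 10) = (q - 6)/(q + 2)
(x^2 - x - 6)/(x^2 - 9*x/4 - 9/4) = 4*(x + 2)/(4*x + 3)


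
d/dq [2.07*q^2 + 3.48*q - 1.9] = 4.14*q + 3.48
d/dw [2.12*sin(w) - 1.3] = 2.12*cos(w)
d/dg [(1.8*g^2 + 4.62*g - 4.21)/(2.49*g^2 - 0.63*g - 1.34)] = (-12.6378*g^2 + 16.1418*g - 8.8431)/(6.2001*g^4 - 3.1374*g^3 - 6.2763*g^2 + 1.6884*g + 1.7956)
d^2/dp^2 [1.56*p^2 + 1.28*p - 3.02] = 3.12000000000000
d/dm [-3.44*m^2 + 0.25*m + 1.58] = 0.25 - 6.88*m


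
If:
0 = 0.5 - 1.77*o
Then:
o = 0.28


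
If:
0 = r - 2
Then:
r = 2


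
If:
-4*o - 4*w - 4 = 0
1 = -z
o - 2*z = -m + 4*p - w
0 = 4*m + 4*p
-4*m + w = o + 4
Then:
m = -1/5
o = -21/10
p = 1/5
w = 11/10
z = -1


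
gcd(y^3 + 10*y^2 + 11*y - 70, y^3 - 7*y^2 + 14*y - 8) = y - 2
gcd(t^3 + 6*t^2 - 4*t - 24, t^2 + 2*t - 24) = t + 6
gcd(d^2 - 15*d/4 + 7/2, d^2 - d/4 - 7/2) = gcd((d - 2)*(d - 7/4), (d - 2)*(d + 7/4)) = d - 2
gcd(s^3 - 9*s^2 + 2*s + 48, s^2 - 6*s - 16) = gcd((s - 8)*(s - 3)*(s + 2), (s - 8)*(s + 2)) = s^2 - 6*s - 16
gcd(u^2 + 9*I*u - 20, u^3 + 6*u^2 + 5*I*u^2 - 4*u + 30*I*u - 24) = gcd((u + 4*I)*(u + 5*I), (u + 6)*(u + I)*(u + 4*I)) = u + 4*I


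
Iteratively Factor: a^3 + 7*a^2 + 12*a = (a + 3)*(a^2 + 4*a) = (a + 3)*(a + 4)*(a)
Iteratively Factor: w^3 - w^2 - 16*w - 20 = (w + 2)*(w^2 - 3*w - 10) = (w + 2)^2*(w - 5)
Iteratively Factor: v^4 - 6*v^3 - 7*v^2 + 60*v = (v + 3)*(v^3 - 9*v^2 + 20*v) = v*(v + 3)*(v^2 - 9*v + 20) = v*(v - 5)*(v + 3)*(v - 4)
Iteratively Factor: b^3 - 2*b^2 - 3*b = (b + 1)*(b^2 - 3*b) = b*(b + 1)*(b - 3)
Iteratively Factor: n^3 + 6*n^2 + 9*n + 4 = (n + 1)*(n^2 + 5*n + 4) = (n + 1)*(n + 4)*(n + 1)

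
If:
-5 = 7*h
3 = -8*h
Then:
No Solution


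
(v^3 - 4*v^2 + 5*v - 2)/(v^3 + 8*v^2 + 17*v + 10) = (v^3 - 4*v^2 + 5*v - 2)/(v^3 + 8*v^2 + 17*v + 10)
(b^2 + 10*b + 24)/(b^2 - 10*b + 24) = (b^2 + 10*b + 24)/(b^2 - 10*b + 24)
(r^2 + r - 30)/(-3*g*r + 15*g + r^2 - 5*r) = (r + 6)/(-3*g + r)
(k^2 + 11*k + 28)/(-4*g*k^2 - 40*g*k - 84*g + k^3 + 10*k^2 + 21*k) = (-k - 4)/(4*g*k + 12*g - k^2 - 3*k)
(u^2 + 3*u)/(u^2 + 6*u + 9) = u/(u + 3)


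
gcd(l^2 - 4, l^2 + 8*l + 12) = l + 2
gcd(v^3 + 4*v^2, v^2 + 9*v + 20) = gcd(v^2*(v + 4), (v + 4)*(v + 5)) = v + 4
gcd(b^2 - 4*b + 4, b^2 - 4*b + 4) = b^2 - 4*b + 4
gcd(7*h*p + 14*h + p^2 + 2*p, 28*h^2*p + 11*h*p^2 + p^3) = 7*h + p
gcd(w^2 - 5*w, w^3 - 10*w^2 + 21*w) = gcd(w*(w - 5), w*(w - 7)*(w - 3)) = w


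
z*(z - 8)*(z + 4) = z^3 - 4*z^2 - 32*z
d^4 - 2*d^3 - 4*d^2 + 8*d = d*(d - 2)^2*(d + 2)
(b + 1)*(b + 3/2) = b^2 + 5*b/2 + 3/2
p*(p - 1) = p^2 - p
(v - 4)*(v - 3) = v^2 - 7*v + 12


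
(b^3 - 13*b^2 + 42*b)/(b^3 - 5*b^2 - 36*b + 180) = b*(b - 7)/(b^2 + b - 30)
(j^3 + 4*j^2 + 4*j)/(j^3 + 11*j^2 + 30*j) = (j^2 + 4*j + 4)/(j^2 + 11*j + 30)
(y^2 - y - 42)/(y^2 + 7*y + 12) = (y^2 - y - 42)/(y^2 + 7*y + 12)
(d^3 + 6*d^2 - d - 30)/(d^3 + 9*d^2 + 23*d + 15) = (d - 2)/(d + 1)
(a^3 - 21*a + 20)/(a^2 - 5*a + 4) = a + 5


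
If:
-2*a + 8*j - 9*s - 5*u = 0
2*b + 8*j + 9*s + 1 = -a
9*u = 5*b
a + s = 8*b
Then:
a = 1339*u/75 + 1/15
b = 9*u/5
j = 361*u/300 - 7/120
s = -259*u/75 - 1/15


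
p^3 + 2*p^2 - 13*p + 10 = (p - 2)*(p - 1)*(p + 5)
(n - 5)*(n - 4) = n^2 - 9*n + 20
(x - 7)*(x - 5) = x^2 - 12*x + 35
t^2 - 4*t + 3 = (t - 3)*(t - 1)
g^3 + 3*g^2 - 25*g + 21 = (g - 3)*(g - 1)*(g + 7)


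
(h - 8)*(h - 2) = h^2 - 10*h + 16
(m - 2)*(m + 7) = m^2 + 5*m - 14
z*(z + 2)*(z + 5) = z^3 + 7*z^2 + 10*z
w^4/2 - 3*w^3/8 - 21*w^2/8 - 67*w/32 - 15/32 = (w/2 + 1/4)*(w - 3)*(w + 1/2)*(w + 5/4)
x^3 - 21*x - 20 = (x - 5)*(x + 1)*(x + 4)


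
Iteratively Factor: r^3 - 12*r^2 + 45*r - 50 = (r - 5)*(r^2 - 7*r + 10) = (r - 5)^2*(r - 2)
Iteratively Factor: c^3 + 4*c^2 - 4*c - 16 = (c + 2)*(c^2 + 2*c - 8) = (c - 2)*(c + 2)*(c + 4)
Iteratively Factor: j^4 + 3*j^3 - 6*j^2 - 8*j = (j - 2)*(j^3 + 5*j^2 + 4*j) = (j - 2)*(j + 4)*(j^2 + j) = j*(j - 2)*(j + 4)*(j + 1)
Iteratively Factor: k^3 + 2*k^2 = (k)*(k^2 + 2*k) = k*(k + 2)*(k)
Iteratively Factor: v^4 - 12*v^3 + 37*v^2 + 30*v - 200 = (v - 5)*(v^3 - 7*v^2 + 2*v + 40) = (v - 5)*(v + 2)*(v^2 - 9*v + 20) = (v - 5)*(v - 4)*(v + 2)*(v - 5)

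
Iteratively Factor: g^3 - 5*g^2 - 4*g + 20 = (g - 5)*(g^2 - 4) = (g - 5)*(g - 2)*(g + 2)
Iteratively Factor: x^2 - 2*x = (x)*(x - 2)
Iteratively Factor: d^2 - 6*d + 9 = (d - 3)*(d - 3)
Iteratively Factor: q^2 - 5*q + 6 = (q - 2)*(q - 3)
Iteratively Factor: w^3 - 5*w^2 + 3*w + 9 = (w - 3)*(w^2 - 2*w - 3) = (w - 3)^2*(w + 1)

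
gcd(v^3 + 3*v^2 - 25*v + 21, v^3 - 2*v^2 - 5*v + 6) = v^2 - 4*v + 3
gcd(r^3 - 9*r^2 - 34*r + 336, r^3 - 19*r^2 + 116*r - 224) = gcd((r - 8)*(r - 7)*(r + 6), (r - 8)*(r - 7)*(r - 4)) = r^2 - 15*r + 56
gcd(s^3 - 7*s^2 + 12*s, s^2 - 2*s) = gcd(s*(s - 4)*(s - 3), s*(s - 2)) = s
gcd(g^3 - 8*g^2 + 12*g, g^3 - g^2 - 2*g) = g^2 - 2*g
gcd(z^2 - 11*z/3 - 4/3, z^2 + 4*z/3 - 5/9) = 1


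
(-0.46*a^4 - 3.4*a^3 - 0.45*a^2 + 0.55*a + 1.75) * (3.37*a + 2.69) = -1.5502*a^5 - 12.6954*a^4 - 10.6625*a^3 + 0.643*a^2 + 7.377*a + 4.7075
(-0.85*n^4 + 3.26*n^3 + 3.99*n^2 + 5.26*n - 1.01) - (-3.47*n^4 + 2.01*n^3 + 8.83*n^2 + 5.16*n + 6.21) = 2.62*n^4 + 1.25*n^3 - 4.84*n^2 + 0.0999999999999996*n - 7.22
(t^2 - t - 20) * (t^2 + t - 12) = t^4 - 33*t^2 - 8*t + 240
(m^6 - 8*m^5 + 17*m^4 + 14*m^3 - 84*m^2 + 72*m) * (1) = m^6 - 8*m^5 + 17*m^4 + 14*m^3 - 84*m^2 + 72*m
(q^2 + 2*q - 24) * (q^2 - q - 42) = q^4 + q^3 - 68*q^2 - 60*q + 1008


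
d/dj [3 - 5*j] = -5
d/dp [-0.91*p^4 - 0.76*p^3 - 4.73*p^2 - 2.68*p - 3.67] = -3.64*p^3 - 2.28*p^2 - 9.46*p - 2.68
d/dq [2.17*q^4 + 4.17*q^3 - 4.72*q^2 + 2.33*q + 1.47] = 8.68*q^3 + 12.51*q^2 - 9.44*q + 2.33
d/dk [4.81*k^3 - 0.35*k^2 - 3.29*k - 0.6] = 14.43*k^2 - 0.7*k - 3.29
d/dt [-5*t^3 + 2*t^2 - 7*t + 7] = -15*t^2 + 4*t - 7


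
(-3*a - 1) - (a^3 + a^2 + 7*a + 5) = -a^3 - a^2 - 10*a - 6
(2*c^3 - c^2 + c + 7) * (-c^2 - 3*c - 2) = -2*c^5 - 5*c^4 - 2*c^3 - 8*c^2 - 23*c - 14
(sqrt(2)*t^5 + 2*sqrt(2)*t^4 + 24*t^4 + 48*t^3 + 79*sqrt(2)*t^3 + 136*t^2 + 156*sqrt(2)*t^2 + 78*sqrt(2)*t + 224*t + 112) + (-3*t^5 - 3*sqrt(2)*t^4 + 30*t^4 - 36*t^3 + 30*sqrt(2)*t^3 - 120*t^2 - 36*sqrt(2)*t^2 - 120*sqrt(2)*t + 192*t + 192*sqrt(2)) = -3*t^5 + sqrt(2)*t^5 - sqrt(2)*t^4 + 54*t^4 + 12*t^3 + 109*sqrt(2)*t^3 + 16*t^2 + 120*sqrt(2)*t^2 - 42*sqrt(2)*t + 416*t + 112 + 192*sqrt(2)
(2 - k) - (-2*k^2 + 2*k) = 2*k^2 - 3*k + 2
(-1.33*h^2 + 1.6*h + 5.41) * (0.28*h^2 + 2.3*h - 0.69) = -0.3724*h^4 - 2.611*h^3 + 6.1125*h^2 + 11.339*h - 3.7329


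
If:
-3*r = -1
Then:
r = 1/3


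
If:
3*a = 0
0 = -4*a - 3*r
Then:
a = 0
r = 0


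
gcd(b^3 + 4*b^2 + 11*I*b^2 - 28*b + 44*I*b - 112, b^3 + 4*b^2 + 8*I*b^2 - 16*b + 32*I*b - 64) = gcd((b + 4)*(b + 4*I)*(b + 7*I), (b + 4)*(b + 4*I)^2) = b^2 + b*(4 + 4*I) + 16*I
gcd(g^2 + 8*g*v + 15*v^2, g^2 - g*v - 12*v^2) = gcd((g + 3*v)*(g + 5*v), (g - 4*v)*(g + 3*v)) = g + 3*v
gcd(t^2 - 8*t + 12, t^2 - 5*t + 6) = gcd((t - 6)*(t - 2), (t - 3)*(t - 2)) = t - 2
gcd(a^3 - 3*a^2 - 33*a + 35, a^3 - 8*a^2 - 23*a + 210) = a^2 - 2*a - 35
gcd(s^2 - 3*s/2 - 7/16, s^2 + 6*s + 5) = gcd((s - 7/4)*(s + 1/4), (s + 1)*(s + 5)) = 1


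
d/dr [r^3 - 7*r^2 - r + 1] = 3*r^2 - 14*r - 1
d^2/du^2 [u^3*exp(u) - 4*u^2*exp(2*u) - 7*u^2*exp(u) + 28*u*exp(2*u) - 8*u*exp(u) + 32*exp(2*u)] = (u^3 - 16*u^2*exp(u) - u^2 + 80*u*exp(u) - 30*u + 232*exp(u) - 30)*exp(u)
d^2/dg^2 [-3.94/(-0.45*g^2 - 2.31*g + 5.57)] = (-1.5957*g^2 - 8.19126*g + 3.94*(0.9*g + 2.31)*(1.8*g + 4.62) + 19.75122)/(0.45*g^2 + 2.31*g - 5.57)^3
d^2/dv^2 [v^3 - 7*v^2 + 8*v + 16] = 6*v - 14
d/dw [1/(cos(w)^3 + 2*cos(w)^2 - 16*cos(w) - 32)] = (3*cos(w)^2 + 4*cos(w) - 16)*sin(w)/(cos(w)^3 + 2*cos(w)^2 - 16*cos(w) - 32)^2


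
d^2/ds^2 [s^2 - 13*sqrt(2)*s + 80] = 2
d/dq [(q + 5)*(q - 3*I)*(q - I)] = 3*q^2 + q*(10 - 8*I) - 3 - 20*I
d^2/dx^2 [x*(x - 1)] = 2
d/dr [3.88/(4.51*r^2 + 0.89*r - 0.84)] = (-34.9976*r - 3.4532)/(4.51*r^2 + 0.89*r - 0.84)^2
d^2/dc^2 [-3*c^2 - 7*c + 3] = -6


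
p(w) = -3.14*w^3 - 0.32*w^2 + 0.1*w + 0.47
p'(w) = -9.42*w^2 - 0.64*w + 0.1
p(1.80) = -18.70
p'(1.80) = -31.57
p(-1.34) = 7.32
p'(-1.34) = -15.96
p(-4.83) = 346.33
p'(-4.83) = -216.57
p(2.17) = -32.91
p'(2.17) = -45.65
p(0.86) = -1.68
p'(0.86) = -7.42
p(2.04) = -27.32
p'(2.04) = -40.41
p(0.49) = 0.07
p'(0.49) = -2.48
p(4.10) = -220.91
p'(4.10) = -160.87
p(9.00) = -2313.61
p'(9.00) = -768.68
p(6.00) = -688.69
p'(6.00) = -342.86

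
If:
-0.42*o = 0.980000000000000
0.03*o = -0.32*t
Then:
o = -2.33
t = 0.22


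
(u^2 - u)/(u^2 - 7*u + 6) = u/(u - 6)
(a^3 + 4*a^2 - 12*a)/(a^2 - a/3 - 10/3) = 3*a*(a + 6)/(3*a + 5)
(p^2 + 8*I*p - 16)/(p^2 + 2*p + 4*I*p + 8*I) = (p + 4*I)/(p + 2)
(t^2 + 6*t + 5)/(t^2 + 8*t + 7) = (t + 5)/(t + 7)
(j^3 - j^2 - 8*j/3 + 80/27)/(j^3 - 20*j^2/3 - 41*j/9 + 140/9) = (j - 4/3)/(j - 7)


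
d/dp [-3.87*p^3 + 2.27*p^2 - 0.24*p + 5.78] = -11.61*p^2 + 4.54*p - 0.24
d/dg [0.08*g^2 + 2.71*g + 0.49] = 0.16*g + 2.71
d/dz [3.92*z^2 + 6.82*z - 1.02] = 7.84*z + 6.82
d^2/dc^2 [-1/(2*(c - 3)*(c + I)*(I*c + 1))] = I*(6*c^4 - 24*c^3 + 30*c^2 - 8)/(c^9 - 9*c^8 + 30*c^7 - 54*c^6 + 84*c^5 - 108*c^4 + 82*c^3 - 90*c^2 + 27*c - 27)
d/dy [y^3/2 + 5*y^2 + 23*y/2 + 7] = 3*y^2/2 + 10*y + 23/2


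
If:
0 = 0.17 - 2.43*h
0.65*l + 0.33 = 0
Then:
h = 0.07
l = -0.51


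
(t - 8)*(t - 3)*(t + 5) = t^3 - 6*t^2 - 31*t + 120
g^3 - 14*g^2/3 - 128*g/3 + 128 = (g - 8)*(g - 8/3)*(g + 6)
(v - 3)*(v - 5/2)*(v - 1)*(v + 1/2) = v^4 - 6*v^3 + 39*v^2/4 - v - 15/4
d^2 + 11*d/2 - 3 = (d - 1/2)*(d + 6)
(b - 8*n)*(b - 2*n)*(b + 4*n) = b^3 - 6*b^2*n - 24*b*n^2 + 64*n^3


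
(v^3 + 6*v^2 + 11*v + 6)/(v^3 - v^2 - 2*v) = (v^2 + 5*v + 6)/(v*(v - 2))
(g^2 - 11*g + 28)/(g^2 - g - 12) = (g - 7)/(g + 3)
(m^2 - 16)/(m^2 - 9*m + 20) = (m + 4)/(m - 5)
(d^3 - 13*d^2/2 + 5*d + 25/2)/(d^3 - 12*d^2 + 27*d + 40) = (d - 5/2)/(d - 8)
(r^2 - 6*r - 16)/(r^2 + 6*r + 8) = (r - 8)/(r + 4)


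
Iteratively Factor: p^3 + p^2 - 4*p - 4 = (p + 2)*(p^2 - p - 2) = (p - 2)*(p + 2)*(p + 1)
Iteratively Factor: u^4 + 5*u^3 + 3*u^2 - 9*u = (u - 1)*(u^3 + 6*u^2 + 9*u) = (u - 1)*(u + 3)*(u^2 + 3*u) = (u - 1)*(u + 3)^2*(u)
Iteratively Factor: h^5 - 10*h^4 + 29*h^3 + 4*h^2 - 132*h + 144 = (h - 4)*(h^4 - 6*h^3 + 5*h^2 + 24*h - 36) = (h - 4)*(h + 2)*(h^3 - 8*h^2 + 21*h - 18) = (h - 4)*(h - 2)*(h + 2)*(h^2 - 6*h + 9) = (h - 4)*(h - 3)*(h - 2)*(h + 2)*(h - 3)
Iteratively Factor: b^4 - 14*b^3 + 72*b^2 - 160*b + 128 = (b - 4)*(b^3 - 10*b^2 + 32*b - 32) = (b - 4)^2*(b^2 - 6*b + 8) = (b - 4)^2*(b - 2)*(b - 4)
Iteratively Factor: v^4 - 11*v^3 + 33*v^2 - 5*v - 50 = (v - 5)*(v^3 - 6*v^2 + 3*v + 10) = (v - 5)*(v + 1)*(v^2 - 7*v + 10) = (v - 5)*(v - 2)*(v + 1)*(v - 5)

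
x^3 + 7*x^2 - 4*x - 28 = (x - 2)*(x + 2)*(x + 7)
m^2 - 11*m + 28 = (m - 7)*(m - 4)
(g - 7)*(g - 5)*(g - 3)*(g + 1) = g^4 - 14*g^3 + 56*g^2 - 34*g - 105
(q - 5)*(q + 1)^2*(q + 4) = q^4 + q^3 - 21*q^2 - 41*q - 20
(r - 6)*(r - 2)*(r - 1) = r^3 - 9*r^2 + 20*r - 12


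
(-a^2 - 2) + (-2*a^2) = -3*a^2 - 2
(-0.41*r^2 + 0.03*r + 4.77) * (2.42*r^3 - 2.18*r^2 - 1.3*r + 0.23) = -0.9922*r^5 + 0.9664*r^4 + 12.011*r^3 - 10.5319*r^2 - 6.1941*r + 1.0971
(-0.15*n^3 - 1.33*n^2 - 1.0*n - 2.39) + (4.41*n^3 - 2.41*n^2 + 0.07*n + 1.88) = 4.26*n^3 - 3.74*n^2 - 0.93*n - 0.51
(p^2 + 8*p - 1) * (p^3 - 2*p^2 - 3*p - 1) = p^5 + 6*p^4 - 20*p^3 - 23*p^2 - 5*p + 1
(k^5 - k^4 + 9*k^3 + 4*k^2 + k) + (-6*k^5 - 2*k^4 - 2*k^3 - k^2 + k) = -5*k^5 - 3*k^4 + 7*k^3 + 3*k^2 + 2*k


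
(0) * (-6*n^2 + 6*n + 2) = 0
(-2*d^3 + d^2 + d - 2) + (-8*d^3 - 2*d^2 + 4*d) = -10*d^3 - d^2 + 5*d - 2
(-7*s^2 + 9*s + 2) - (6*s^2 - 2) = -13*s^2 + 9*s + 4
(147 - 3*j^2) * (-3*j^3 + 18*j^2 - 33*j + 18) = 9*j^5 - 54*j^4 - 342*j^3 + 2592*j^2 - 4851*j + 2646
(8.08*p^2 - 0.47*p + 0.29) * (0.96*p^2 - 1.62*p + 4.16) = 7.7568*p^4 - 13.5408*p^3 + 34.6526*p^2 - 2.425*p + 1.2064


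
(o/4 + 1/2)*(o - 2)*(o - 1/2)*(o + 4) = o^4/4 + 7*o^3/8 - 3*o^2/2 - 7*o/2 + 2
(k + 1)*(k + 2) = k^2 + 3*k + 2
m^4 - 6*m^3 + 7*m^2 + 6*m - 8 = (m - 4)*(m - 2)*(m - 1)*(m + 1)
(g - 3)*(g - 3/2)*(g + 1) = g^3 - 7*g^2/2 + 9/2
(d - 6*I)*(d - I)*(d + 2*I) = d^3 - 5*I*d^2 + 8*d - 12*I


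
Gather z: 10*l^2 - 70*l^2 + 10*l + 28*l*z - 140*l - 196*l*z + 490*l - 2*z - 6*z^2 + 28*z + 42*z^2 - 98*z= -60*l^2 + 360*l + 36*z^2 + z*(-168*l - 72)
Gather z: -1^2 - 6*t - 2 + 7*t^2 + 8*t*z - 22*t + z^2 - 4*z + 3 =7*t^2 - 28*t + z^2 + z*(8*t - 4)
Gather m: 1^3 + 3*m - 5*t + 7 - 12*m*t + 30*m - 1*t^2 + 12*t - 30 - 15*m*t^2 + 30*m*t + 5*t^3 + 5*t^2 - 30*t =m*(-15*t^2 + 18*t + 33) + 5*t^3 + 4*t^2 - 23*t - 22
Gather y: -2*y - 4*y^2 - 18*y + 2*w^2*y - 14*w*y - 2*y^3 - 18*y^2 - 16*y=-2*y^3 - 22*y^2 + y*(2*w^2 - 14*w - 36)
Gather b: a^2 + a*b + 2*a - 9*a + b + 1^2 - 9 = a^2 - 7*a + b*(a + 1) - 8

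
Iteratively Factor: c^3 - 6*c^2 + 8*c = (c - 4)*(c^2 - 2*c) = (c - 4)*(c - 2)*(c)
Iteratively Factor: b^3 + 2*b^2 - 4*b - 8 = (b - 2)*(b^2 + 4*b + 4) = (b - 2)*(b + 2)*(b + 2)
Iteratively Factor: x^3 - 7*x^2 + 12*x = (x - 4)*(x^2 - 3*x) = x*(x - 4)*(x - 3)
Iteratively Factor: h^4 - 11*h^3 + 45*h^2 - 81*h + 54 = (h - 2)*(h^3 - 9*h^2 + 27*h - 27) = (h - 3)*(h - 2)*(h^2 - 6*h + 9) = (h - 3)^2*(h - 2)*(h - 3)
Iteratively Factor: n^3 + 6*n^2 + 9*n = (n + 3)*(n^2 + 3*n) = (n + 3)^2*(n)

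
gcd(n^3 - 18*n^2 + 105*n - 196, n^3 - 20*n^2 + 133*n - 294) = n^2 - 14*n + 49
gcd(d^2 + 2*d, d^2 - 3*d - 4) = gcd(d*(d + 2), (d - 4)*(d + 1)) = 1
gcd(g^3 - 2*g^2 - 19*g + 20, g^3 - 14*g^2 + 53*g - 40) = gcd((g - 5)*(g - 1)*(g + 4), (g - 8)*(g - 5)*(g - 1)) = g^2 - 6*g + 5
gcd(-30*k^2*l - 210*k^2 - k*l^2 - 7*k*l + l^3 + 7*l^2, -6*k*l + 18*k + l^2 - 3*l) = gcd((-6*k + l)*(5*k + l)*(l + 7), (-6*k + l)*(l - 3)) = 6*k - l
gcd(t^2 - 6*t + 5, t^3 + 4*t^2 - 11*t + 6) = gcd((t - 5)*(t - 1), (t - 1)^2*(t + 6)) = t - 1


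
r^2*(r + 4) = r^3 + 4*r^2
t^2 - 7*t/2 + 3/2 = (t - 3)*(t - 1/2)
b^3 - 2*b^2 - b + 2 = (b - 2)*(b - 1)*(b + 1)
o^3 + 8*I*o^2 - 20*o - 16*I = (o + 2*I)^2*(o + 4*I)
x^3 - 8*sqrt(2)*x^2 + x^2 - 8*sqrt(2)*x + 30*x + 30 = (x + 1)*(x - 5*sqrt(2))*(x - 3*sqrt(2))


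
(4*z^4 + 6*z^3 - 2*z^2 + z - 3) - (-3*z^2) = 4*z^4 + 6*z^3 + z^2 + z - 3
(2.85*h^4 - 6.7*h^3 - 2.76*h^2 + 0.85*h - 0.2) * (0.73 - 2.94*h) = -8.379*h^5 + 21.7785*h^4 + 3.2234*h^3 - 4.5138*h^2 + 1.2085*h - 0.146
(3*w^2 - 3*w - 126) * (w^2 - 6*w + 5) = 3*w^4 - 21*w^3 - 93*w^2 + 741*w - 630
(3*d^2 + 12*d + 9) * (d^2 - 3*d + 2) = 3*d^4 + 3*d^3 - 21*d^2 - 3*d + 18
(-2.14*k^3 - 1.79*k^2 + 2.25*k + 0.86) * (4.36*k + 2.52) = -9.3304*k^4 - 13.1972*k^3 + 5.2992*k^2 + 9.4196*k + 2.1672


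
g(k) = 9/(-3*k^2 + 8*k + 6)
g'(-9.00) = -0.00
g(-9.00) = -0.03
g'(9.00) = 0.02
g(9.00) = -0.05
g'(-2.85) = -0.13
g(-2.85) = -0.22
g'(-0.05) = -2.39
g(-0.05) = 1.61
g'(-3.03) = -0.11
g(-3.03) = -0.20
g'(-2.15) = -0.30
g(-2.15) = -0.36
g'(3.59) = 7.83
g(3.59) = -2.28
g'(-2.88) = -0.13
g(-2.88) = -0.21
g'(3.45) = 25.73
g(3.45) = -4.27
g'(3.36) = 111.93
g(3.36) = -9.10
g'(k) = 9*(6*k - 8)/(-3*k^2 + 8*k + 6)^2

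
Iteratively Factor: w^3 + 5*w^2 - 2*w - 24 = (w + 4)*(w^2 + w - 6) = (w + 3)*(w + 4)*(w - 2)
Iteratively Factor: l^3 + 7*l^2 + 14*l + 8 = (l + 1)*(l^2 + 6*l + 8) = (l + 1)*(l + 4)*(l + 2)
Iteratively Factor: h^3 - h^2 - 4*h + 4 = (h + 2)*(h^2 - 3*h + 2) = (h - 2)*(h + 2)*(h - 1)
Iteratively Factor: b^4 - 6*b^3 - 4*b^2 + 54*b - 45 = (b - 5)*(b^3 - b^2 - 9*b + 9) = (b - 5)*(b + 3)*(b^2 - 4*b + 3) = (b - 5)*(b - 1)*(b + 3)*(b - 3)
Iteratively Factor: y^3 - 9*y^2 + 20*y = (y - 5)*(y^2 - 4*y) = y*(y - 5)*(y - 4)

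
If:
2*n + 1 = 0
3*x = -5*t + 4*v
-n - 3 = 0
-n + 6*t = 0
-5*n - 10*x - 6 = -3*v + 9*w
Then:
No Solution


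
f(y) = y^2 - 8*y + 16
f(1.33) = 7.13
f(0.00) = 16.00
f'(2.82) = -2.36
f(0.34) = 13.40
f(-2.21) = 38.56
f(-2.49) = 42.12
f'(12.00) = 16.00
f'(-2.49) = -12.98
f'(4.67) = 1.34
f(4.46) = 0.21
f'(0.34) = -7.32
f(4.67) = 0.45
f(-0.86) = 23.62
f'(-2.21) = -12.42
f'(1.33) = -5.34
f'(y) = 2*y - 8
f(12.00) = 64.00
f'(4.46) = 0.92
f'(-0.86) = -9.72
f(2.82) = 1.39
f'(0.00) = -8.00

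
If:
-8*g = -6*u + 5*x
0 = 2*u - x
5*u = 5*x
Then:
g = 0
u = 0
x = 0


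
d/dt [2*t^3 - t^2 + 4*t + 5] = 6*t^2 - 2*t + 4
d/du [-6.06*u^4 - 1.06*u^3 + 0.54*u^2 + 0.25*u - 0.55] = -24.24*u^3 - 3.18*u^2 + 1.08*u + 0.25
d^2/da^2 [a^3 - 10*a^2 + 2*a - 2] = 6*a - 20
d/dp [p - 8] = 1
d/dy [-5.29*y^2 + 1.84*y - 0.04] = 1.84 - 10.58*y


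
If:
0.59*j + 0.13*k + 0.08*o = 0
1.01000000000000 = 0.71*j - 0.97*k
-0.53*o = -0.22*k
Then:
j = 0.24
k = -0.87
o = -0.36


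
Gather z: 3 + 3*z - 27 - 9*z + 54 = 30 - 6*z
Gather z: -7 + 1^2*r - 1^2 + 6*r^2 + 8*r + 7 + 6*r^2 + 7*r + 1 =12*r^2 + 16*r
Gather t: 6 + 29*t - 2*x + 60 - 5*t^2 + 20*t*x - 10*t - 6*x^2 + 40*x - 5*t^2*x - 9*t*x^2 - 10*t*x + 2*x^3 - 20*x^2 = t^2*(-5*x - 5) + t*(-9*x^2 + 10*x + 19) + 2*x^3 - 26*x^2 + 38*x + 66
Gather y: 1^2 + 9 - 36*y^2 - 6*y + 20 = -36*y^2 - 6*y + 30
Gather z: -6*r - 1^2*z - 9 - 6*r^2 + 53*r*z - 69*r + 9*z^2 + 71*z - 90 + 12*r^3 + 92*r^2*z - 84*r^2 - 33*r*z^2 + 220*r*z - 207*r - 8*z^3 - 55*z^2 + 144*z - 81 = 12*r^3 - 90*r^2 - 282*r - 8*z^3 + z^2*(-33*r - 46) + z*(92*r^2 + 273*r + 214) - 180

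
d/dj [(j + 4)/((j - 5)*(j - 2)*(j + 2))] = (-2*j^3 - 7*j^2 + 40*j + 36)/(j^6 - 10*j^5 + 17*j^4 + 80*j^3 - 184*j^2 - 160*j + 400)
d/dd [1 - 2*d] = -2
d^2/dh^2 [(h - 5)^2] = 2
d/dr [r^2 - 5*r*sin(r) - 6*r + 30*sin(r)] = -5*r*cos(r) + 2*r - 5*sin(r) + 30*cos(r) - 6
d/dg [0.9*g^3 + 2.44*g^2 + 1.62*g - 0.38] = 2.7*g^2 + 4.88*g + 1.62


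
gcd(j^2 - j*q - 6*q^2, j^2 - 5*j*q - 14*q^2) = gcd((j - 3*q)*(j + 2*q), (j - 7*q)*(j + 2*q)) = j + 2*q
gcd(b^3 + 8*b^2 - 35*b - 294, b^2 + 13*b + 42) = b + 7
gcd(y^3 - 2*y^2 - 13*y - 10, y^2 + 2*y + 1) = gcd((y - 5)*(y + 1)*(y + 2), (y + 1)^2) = y + 1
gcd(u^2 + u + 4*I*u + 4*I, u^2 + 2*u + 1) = u + 1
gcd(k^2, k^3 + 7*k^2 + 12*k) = k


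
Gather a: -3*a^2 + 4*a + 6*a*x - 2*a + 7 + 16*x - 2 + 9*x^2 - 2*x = -3*a^2 + a*(6*x + 2) + 9*x^2 + 14*x + 5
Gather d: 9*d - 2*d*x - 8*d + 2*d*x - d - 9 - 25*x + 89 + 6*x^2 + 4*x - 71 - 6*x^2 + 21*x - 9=0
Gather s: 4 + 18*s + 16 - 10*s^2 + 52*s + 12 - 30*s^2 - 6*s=-40*s^2 + 64*s + 32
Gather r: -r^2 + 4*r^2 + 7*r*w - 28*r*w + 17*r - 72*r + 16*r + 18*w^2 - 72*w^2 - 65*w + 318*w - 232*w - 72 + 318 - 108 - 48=3*r^2 + r*(-21*w - 39) - 54*w^2 + 21*w + 90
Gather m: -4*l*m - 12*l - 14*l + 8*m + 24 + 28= -26*l + m*(8 - 4*l) + 52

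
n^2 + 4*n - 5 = (n - 1)*(n + 5)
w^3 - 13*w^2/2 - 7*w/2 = w*(w - 7)*(w + 1/2)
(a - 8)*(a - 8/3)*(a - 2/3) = a^3 - 34*a^2/3 + 256*a/9 - 128/9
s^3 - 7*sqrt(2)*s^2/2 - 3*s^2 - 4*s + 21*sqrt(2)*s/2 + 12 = (s - 3)*(s - 4*sqrt(2))*(s + sqrt(2)/2)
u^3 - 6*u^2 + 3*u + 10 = (u - 5)*(u - 2)*(u + 1)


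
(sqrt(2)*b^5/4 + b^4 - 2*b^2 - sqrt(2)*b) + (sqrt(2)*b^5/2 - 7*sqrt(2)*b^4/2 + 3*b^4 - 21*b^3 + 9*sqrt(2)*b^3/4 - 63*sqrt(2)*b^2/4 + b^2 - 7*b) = 3*sqrt(2)*b^5/4 - 7*sqrt(2)*b^4/2 + 4*b^4 - 21*b^3 + 9*sqrt(2)*b^3/4 - 63*sqrt(2)*b^2/4 - b^2 - 7*b - sqrt(2)*b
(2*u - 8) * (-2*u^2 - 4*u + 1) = -4*u^3 + 8*u^2 + 34*u - 8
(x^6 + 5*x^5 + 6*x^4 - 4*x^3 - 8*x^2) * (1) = x^6 + 5*x^5 + 6*x^4 - 4*x^3 - 8*x^2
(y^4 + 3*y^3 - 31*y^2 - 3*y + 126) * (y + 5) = y^5 + 8*y^4 - 16*y^3 - 158*y^2 + 111*y + 630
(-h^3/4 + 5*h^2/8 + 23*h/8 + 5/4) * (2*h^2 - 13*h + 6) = -h^5/2 + 9*h^4/2 - 31*h^3/8 - 249*h^2/8 + h + 15/2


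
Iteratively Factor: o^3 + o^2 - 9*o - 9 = (o + 1)*(o^2 - 9) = (o - 3)*(o + 1)*(o + 3)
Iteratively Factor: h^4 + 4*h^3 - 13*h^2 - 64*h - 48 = (h + 3)*(h^3 + h^2 - 16*h - 16) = (h + 3)*(h + 4)*(h^2 - 3*h - 4) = (h - 4)*(h + 3)*(h + 4)*(h + 1)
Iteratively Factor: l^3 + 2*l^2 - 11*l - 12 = (l + 4)*(l^2 - 2*l - 3) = (l + 1)*(l + 4)*(l - 3)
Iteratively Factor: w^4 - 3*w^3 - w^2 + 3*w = (w + 1)*(w^3 - 4*w^2 + 3*w) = w*(w + 1)*(w^2 - 4*w + 3) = w*(w - 3)*(w + 1)*(w - 1)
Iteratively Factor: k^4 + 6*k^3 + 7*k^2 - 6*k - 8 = (k + 1)*(k^3 + 5*k^2 + 2*k - 8) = (k + 1)*(k + 2)*(k^2 + 3*k - 4) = (k - 1)*(k + 1)*(k + 2)*(k + 4)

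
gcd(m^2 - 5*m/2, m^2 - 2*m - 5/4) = m - 5/2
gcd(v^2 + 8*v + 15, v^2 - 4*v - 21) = v + 3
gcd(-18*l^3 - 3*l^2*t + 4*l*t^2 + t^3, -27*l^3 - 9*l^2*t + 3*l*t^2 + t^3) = 9*l^2 + 6*l*t + t^2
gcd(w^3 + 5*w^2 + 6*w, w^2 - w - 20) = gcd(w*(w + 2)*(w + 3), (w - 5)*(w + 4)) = 1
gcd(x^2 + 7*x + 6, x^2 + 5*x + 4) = x + 1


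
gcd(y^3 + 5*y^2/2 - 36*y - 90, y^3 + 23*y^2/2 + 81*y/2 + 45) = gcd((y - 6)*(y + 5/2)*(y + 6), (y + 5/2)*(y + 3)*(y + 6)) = y^2 + 17*y/2 + 15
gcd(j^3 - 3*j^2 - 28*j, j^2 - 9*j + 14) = j - 7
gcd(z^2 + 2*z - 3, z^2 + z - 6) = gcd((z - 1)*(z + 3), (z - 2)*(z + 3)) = z + 3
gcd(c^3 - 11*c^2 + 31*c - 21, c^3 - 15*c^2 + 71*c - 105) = c^2 - 10*c + 21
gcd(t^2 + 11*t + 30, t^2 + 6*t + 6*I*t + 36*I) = t + 6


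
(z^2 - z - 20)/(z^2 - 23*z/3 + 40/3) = 3*(z + 4)/(3*z - 8)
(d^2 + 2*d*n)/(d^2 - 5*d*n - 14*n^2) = d/(d - 7*n)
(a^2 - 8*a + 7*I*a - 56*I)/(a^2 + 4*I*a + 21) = (a - 8)/(a - 3*I)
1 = 1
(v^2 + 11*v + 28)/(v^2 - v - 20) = (v + 7)/(v - 5)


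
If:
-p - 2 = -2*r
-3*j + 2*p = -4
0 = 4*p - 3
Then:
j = 11/6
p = 3/4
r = 11/8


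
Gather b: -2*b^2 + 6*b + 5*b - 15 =-2*b^2 + 11*b - 15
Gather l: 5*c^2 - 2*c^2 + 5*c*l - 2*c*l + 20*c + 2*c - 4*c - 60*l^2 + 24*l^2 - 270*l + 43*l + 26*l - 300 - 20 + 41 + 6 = 3*c^2 + 18*c - 36*l^2 + l*(3*c - 201) - 273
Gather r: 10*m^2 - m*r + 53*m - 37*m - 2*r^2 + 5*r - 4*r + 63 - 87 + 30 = 10*m^2 + 16*m - 2*r^2 + r*(1 - m) + 6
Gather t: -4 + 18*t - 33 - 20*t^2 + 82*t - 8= -20*t^2 + 100*t - 45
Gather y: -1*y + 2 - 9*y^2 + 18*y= -9*y^2 + 17*y + 2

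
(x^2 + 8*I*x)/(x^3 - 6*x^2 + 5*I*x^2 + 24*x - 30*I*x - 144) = x/(x^2 - 3*x*(2 + I) + 18*I)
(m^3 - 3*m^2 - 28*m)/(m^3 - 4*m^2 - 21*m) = (m + 4)/(m + 3)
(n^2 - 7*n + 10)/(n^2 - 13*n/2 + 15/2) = 2*(n - 2)/(2*n - 3)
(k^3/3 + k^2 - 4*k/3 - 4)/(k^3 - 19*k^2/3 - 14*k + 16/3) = (k^2 + k - 6)/(3*k^2 - 25*k + 8)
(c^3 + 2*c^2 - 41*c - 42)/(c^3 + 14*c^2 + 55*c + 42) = (c - 6)/(c + 6)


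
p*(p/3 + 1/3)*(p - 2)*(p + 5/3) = p^4/3 + 2*p^3/9 - 11*p^2/9 - 10*p/9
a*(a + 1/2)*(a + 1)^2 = a^4 + 5*a^3/2 + 2*a^2 + a/2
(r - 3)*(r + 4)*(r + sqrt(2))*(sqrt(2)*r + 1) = sqrt(2)*r^4 + sqrt(2)*r^3 + 3*r^3 - 11*sqrt(2)*r^2 + 3*r^2 - 36*r + sqrt(2)*r - 12*sqrt(2)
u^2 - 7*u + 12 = (u - 4)*(u - 3)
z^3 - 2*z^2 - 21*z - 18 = (z - 6)*(z + 1)*(z + 3)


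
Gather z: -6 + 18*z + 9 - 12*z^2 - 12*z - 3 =-12*z^2 + 6*z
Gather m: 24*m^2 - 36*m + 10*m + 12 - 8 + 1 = 24*m^2 - 26*m + 5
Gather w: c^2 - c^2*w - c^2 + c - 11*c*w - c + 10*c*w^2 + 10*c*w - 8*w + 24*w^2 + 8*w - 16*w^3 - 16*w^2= -16*w^3 + w^2*(10*c + 8) + w*(-c^2 - c)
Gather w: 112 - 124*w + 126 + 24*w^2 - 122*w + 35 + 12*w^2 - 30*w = 36*w^2 - 276*w + 273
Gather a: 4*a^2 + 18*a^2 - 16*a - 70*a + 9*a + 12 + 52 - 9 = 22*a^2 - 77*a + 55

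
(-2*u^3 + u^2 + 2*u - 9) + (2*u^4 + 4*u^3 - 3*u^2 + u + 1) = 2*u^4 + 2*u^3 - 2*u^2 + 3*u - 8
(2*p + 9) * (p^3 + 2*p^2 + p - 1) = 2*p^4 + 13*p^3 + 20*p^2 + 7*p - 9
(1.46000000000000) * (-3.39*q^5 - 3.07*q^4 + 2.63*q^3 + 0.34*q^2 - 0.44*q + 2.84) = -4.9494*q^5 - 4.4822*q^4 + 3.8398*q^3 + 0.4964*q^2 - 0.6424*q + 4.1464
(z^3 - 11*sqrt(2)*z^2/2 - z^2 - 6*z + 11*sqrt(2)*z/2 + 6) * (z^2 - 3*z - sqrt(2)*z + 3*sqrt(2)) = z^5 - 13*sqrt(2)*z^4/2 - 4*z^4 + 8*z^3 + 26*sqrt(2)*z^3 - 20*z^2 - 27*sqrt(2)*z^2/2 - 24*sqrt(2)*z + 15*z + 18*sqrt(2)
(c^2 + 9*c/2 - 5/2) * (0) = 0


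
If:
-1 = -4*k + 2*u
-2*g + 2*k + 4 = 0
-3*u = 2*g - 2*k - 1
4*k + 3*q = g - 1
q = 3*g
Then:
No Solution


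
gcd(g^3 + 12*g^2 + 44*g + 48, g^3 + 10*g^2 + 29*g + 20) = g + 4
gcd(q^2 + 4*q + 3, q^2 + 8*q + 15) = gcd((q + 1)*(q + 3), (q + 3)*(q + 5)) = q + 3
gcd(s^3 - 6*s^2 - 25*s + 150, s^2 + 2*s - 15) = s + 5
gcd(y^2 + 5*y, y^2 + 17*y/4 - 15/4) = y + 5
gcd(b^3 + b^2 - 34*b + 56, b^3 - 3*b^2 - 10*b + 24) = b^2 - 6*b + 8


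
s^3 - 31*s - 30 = (s - 6)*(s + 1)*(s + 5)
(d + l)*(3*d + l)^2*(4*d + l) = 36*d^4 + 69*d^3*l + 43*d^2*l^2 + 11*d*l^3 + l^4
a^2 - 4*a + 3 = (a - 3)*(a - 1)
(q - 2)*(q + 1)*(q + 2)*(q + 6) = q^4 + 7*q^3 + 2*q^2 - 28*q - 24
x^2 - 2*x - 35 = (x - 7)*(x + 5)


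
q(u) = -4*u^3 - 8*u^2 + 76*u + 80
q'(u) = -12*u^2 - 16*u + 76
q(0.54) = 118.08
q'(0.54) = 63.86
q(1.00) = 144.00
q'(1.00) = 48.00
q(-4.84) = -21.73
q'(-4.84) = -127.67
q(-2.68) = -104.14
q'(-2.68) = 32.69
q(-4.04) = -93.86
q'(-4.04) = -55.22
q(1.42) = 160.34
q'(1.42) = 29.08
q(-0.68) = 25.88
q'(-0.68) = 81.33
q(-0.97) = 2.40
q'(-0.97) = 80.23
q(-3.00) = -112.00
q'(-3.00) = 16.00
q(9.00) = -2800.00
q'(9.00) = -1040.00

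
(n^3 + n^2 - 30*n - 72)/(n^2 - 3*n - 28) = (n^2 - 3*n - 18)/(n - 7)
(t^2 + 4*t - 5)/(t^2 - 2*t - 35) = (t - 1)/(t - 7)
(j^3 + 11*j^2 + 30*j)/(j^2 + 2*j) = (j^2 + 11*j + 30)/(j + 2)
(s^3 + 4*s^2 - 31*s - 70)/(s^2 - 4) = (s^2 + 2*s - 35)/(s - 2)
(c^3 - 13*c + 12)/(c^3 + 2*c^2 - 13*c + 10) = (c^2 + c - 12)/(c^2 + 3*c - 10)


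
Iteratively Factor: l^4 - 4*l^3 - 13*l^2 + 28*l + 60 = (l + 2)*(l^3 - 6*l^2 - l + 30) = (l - 5)*(l + 2)*(l^2 - l - 6) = (l - 5)*(l - 3)*(l + 2)*(l + 2)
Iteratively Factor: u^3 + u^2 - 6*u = (u)*(u^2 + u - 6) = u*(u - 2)*(u + 3)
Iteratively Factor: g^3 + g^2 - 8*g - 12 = (g + 2)*(g^2 - g - 6) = (g + 2)^2*(g - 3)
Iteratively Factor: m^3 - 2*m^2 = (m)*(m^2 - 2*m) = m*(m - 2)*(m)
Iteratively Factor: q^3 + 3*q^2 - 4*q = (q + 4)*(q^2 - q) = (q - 1)*(q + 4)*(q)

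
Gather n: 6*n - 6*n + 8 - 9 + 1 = 0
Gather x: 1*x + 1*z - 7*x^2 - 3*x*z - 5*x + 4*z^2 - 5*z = -7*x^2 + x*(-3*z - 4) + 4*z^2 - 4*z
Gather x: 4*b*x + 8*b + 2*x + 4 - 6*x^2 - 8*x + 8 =8*b - 6*x^2 + x*(4*b - 6) + 12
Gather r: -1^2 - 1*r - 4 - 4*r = -5*r - 5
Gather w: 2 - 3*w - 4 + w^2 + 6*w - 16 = w^2 + 3*w - 18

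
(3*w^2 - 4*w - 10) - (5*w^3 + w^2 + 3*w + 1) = -5*w^3 + 2*w^2 - 7*w - 11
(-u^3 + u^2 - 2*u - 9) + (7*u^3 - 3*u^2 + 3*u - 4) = 6*u^3 - 2*u^2 + u - 13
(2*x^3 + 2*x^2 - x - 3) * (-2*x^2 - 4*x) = -4*x^5 - 12*x^4 - 6*x^3 + 10*x^2 + 12*x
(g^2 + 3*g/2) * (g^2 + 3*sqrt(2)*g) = g^4 + 3*g^3/2 + 3*sqrt(2)*g^3 + 9*sqrt(2)*g^2/2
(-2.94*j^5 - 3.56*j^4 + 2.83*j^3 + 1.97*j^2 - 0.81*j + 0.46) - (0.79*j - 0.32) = -2.94*j^5 - 3.56*j^4 + 2.83*j^3 + 1.97*j^2 - 1.6*j + 0.78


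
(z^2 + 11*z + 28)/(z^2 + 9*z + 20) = (z + 7)/(z + 5)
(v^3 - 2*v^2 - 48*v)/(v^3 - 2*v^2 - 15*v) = (-v^2 + 2*v + 48)/(-v^2 + 2*v + 15)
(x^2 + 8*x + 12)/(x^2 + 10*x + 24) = (x + 2)/(x + 4)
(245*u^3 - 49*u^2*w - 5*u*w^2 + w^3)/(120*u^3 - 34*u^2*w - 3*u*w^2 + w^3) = (49*u^2 - w^2)/(24*u^2 - 2*u*w - w^2)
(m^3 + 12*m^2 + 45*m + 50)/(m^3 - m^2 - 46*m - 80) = (m + 5)/(m - 8)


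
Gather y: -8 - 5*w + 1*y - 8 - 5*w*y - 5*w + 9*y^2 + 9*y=-10*w + 9*y^2 + y*(10 - 5*w) - 16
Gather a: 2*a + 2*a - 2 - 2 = 4*a - 4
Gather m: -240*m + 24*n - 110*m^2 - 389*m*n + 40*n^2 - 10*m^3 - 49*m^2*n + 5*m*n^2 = -10*m^3 + m^2*(-49*n - 110) + m*(5*n^2 - 389*n - 240) + 40*n^2 + 24*n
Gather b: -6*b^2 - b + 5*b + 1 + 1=-6*b^2 + 4*b + 2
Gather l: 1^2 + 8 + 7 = 16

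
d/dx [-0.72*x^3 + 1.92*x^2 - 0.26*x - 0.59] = -2.16*x^2 + 3.84*x - 0.26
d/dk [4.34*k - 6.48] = 4.34000000000000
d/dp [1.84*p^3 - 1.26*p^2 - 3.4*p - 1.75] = 5.52*p^2 - 2.52*p - 3.4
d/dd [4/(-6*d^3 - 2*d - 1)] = 8*(9*d^2 + 1)/(6*d^3 + 2*d + 1)^2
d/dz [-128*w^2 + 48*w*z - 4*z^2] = 48*w - 8*z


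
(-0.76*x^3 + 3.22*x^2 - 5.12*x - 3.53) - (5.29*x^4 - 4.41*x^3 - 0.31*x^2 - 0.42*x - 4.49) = -5.29*x^4 + 3.65*x^3 + 3.53*x^2 - 4.7*x + 0.96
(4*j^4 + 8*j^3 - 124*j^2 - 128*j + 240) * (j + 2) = 4*j^5 + 16*j^4 - 108*j^3 - 376*j^2 - 16*j + 480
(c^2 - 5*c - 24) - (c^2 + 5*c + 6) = -10*c - 30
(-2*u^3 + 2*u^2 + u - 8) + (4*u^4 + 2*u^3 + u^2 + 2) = 4*u^4 + 3*u^2 + u - 6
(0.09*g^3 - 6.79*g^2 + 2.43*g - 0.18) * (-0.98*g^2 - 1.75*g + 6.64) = -0.0882*g^5 + 6.4967*g^4 + 10.0987*g^3 - 49.1617*g^2 + 16.4502*g - 1.1952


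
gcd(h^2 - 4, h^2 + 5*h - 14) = h - 2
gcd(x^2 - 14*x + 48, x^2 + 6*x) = 1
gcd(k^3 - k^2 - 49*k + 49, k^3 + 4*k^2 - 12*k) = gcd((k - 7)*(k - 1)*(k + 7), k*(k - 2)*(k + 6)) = 1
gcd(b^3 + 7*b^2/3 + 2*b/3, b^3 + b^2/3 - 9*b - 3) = b + 1/3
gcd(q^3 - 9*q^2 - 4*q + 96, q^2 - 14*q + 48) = q - 8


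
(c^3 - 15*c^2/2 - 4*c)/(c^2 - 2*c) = (c^2 - 15*c/2 - 4)/(c - 2)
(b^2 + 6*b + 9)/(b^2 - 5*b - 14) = (b^2 + 6*b + 9)/(b^2 - 5*b - 14)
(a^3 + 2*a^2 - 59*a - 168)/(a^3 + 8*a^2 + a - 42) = (a - 8)/(a - 2)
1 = 1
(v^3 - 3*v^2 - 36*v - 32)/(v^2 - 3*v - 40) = (v^2 + 5*v + 4)/(v + 5)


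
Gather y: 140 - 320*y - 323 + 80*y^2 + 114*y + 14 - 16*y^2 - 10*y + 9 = 64*y^2 - 216*y - 160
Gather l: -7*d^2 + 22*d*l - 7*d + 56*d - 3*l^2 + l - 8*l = -7*d^2 + 49*d - 3*l^2 + l*(22*d - 7)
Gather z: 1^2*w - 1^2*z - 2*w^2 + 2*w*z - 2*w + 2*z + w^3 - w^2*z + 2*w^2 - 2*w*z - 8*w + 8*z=w^3 - 9*w + z*(9 - w^2)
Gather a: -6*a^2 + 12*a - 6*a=-6*a^2 + 6*a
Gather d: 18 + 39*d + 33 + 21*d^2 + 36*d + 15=21*d^2 + 75*d + 66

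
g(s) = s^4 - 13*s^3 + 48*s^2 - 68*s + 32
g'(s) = 4*s^3 - 39*s^2 + 96*s - 68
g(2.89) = -7.65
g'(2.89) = -19.74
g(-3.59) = 1662.34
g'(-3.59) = -1100.35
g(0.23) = 18.74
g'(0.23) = -47.93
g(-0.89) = 140.33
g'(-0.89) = -187.15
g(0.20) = 20.22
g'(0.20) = -50.33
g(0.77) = 2.52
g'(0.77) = -15.38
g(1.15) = -0.74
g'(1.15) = -3.09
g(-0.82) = 127.66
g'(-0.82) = -175.15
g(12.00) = 4400.00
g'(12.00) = 2380.00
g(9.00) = 392.00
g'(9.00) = 553.00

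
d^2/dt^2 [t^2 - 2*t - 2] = 2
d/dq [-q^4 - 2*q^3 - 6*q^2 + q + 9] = -4*q^3 - 6*q^2 - 12*q + 1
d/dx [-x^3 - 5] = -3*x^2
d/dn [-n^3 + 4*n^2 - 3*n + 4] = -3*n^2 + 8*n - 3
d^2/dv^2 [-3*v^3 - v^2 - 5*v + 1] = -18*v - 2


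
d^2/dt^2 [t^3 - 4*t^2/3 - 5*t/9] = 6*t - 8/3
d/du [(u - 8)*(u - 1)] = 2*u - 9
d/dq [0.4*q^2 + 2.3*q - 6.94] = 0.8*q + 2.3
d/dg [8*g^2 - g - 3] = 16*g - 1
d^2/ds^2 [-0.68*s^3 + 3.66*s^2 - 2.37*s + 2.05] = 7.32 - 4.08*s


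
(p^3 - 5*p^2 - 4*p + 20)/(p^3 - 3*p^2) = (p^3 - 5*p^2 - 4*p + 20)/(p^2*(p - 3))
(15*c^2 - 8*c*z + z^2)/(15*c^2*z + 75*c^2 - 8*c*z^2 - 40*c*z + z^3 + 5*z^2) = 1/(z + 5)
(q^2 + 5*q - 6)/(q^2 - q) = (q + 6)/q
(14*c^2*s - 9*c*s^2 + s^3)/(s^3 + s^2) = (14*c^2 - 9*c*s + s^2)/(s*(s + 1))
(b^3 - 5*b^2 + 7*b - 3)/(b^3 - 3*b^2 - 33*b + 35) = (b^2 - 4*b + 3)/(b^2 - 2*b - 35)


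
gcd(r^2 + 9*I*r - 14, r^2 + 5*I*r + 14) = r + 7*I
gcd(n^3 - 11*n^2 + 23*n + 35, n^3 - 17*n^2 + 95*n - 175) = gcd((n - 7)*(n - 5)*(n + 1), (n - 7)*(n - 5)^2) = n^2 - 12*n + 35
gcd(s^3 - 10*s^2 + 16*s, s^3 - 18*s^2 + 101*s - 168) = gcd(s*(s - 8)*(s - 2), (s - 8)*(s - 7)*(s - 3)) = s - 8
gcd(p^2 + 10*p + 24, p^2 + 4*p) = p + 4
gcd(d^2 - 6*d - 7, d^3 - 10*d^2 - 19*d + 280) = d - 7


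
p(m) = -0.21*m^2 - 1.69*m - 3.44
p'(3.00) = -2.95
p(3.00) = -10.40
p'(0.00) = -1.69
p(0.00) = -3.44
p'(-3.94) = -0.04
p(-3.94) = -0.04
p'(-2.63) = -0.59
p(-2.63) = -0.45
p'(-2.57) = -0.61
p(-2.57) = -0.48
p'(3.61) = -3.21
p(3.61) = -12.28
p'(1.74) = -2.42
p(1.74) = -7.02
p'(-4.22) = 0.08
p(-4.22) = -0.05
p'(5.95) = -4.19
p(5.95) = -20.93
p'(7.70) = -4.92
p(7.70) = -28.90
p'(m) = -0.42*m - 1.69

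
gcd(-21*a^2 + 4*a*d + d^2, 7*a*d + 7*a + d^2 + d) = 7*a + d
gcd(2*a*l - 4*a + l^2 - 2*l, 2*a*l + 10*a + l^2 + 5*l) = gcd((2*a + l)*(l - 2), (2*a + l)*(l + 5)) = 2*a + l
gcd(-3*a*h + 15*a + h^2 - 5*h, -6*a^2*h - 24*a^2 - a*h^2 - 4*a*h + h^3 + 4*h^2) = 3*a - h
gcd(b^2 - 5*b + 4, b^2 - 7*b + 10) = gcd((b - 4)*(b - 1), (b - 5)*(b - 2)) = 1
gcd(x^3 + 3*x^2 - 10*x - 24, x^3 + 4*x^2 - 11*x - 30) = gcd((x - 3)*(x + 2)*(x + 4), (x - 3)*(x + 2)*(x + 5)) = x^2 - x - 6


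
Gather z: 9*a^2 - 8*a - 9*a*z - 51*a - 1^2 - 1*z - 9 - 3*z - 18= 9*a^2 - 59*a + z*(-9*a - 4) - 28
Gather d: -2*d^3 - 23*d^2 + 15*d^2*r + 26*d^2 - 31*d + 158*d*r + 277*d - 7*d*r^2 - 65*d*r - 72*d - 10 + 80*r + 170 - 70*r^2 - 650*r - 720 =-2*d^3 + d^2*(15*r + 3) + d*(-7*r^2 + 93*r + 174) - 70*r^2 - 570*r - 560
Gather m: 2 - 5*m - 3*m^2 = -3*m^2 - 5*m + 2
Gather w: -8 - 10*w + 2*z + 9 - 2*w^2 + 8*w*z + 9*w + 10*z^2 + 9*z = -2*w^2 + w*(8*z - 1) + 10*z^2 + 11*z + 1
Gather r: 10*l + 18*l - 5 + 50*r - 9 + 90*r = 28*l + 140*r - 14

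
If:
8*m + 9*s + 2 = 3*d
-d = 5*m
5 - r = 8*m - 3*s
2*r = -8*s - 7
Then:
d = -625/466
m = 125/466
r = 61/466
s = -423/466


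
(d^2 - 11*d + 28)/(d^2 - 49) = (d - 4)/(d + 7)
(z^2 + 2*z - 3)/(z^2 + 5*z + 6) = (z - 1)/(z + 2)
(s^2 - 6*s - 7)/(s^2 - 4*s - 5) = (s - 7)/(s - 5)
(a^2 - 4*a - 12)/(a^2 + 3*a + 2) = (a - 6)/(a + 1)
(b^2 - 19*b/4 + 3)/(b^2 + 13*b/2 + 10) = (4*b^2 - 19*b + 12)/(2*(2*b^2 + 13*b + 20))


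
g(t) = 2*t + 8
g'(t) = 2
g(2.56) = 13.12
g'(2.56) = 2.00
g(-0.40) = 7.20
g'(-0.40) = 2.00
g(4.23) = 16.46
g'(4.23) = 2.00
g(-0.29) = 7.42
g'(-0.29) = 2.00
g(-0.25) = 7.50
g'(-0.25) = 2.00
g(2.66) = 13.32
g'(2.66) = 2.00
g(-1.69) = 4.62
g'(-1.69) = 2.00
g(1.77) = 11.54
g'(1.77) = 2.00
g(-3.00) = 2.00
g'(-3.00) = 2.00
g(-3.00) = 2.00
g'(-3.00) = 2.00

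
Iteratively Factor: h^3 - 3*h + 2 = (h + 2)*(h^2 - 2*h + 1) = (h - 1)*(h + 2)*(h - 1)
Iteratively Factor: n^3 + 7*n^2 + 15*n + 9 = (n + 3)*(n^2 + 4*n + 3) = (n + 1)*(n + 3)*(n + 3)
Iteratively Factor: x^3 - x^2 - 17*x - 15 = (x + 3)*(x^2 - 4*x - 5) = (x + 1)*(x + 3)*(x - 5)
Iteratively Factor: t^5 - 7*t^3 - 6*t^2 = (t)*(t^4 - 7*t^2 - 6*t) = t*(t + 2)*(t^3 - 2*t^2 - 3*t) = t^2*(t + 2)*(t^2 - 2*t - 3) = t^2*(t + 1)*(t + 2)*(t - 3)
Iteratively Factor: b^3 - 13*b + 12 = (b - 3)*(b^2 + 3*b - 4) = (b - 3)*(b - 1)*(b + 4)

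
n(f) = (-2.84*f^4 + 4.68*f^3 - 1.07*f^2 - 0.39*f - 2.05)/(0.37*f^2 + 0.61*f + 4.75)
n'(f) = (-0.74*f - 0.61)*(-2.84*f^4 + 4.68*f^3 - 1.07*f^2 - 0.39*f - 2.05)/(0.37*f^2 + 0.61*f + 4.75)^2 + (-11.36*f^3 + 14.04*f^2 - 2.14*f - 0.39)/(0.37*f^2 + 0.61*f + 4.75) = (-2.1016*f^5 - 3.4656*f^4 - 48.2504*f^3 + 66.1816*f^2 - 8.648*f - 0.602)/(0.1369*f^4 + 0.4514*f^3 + 3.8871*f^2 + 5.795*f + 22.5625)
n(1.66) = -0.86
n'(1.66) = -2.31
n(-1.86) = -14.12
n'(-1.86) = 23.38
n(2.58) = -6.33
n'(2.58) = -10.42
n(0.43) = -0.42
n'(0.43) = 0.15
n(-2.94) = -55.45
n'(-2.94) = 53.48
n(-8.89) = -738.92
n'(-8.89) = 164.49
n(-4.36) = -157.26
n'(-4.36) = 88.33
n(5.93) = -120.59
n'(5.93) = -60.13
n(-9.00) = -757.10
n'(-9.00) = 166.17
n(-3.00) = -58.71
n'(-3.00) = 55.14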